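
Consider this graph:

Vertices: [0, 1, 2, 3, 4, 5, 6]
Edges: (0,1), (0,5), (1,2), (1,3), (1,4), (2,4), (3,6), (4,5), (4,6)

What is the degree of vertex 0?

Vertex 0 has neighbors [1, 5], so deg(0) = 2.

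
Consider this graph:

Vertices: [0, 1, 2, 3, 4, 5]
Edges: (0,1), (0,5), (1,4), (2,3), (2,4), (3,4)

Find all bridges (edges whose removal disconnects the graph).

A bridge is an edge whose removal increases the number of connected components.
Bridges found: (0,1), (0,5), (1,4)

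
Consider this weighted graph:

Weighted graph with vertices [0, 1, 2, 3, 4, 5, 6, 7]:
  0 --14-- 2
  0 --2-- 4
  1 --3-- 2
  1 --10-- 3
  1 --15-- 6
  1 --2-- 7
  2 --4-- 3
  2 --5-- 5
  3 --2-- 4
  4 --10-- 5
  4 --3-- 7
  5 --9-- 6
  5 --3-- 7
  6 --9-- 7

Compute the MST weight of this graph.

Applying Kruskal's algorithm (sort edges by weight, add if no cycle):
  Add (0,4) w=2
  Add (1,7) w=2
  Add (3,4) w=2
  Add (1,2) w=3
  Add (4,7) w=3
  Add (5,7) w=3
  Skip (2,3) w=4 (creates cycle)
  Skip (2,5) w=5 (creates cycle)
  Add (5,6) w=9
  Skip (6,7) w=9 (creates cycle)
  Skip (1,3) w=10 (creates cycle)
  Skip (4,5) w=10 (creates cycle)
  Skip (0,2) w=14 (creates cycle)
  Skip (1,6) w=15 (creates cycle)
MST weight = 24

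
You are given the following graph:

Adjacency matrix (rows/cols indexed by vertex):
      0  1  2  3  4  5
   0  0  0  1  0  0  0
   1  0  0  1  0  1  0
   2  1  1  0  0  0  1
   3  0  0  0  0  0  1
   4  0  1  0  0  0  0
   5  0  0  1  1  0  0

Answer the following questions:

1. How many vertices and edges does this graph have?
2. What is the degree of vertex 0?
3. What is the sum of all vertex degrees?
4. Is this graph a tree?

Count: 6 vertices, 5 edges.
Vertex 0 has neighbors [2], degree = 1.
Handshaking lemma: 2 * 5 = 10.
A graph is a tree iff it is connected and has exactly n-1 edges. This graph is connected (all 6 vertices in one component) and has 6-1 = 5 edges. It is a tree.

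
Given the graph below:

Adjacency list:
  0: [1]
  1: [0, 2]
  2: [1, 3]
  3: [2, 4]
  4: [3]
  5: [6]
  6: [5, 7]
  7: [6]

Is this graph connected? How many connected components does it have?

Checking connectivity: the graph has 2 connected component(s).
Components: [[0, 1, 2, 3, 4], [5, 6, 7]]. The graph is NOT connected.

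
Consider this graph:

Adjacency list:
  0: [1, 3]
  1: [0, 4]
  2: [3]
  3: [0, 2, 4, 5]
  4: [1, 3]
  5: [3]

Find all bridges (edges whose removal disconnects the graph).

A bridge is an edge whose removal increases the number of connected components.
Bridges found: (2,3), (3,5)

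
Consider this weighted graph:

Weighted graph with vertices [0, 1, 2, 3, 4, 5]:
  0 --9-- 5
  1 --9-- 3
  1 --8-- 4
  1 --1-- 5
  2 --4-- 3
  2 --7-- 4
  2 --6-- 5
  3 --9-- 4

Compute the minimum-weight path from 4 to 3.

Using Dijkstra's algorithm from vertex 4:
Shortest path: 4 -> 3
Total weight: 9 = 9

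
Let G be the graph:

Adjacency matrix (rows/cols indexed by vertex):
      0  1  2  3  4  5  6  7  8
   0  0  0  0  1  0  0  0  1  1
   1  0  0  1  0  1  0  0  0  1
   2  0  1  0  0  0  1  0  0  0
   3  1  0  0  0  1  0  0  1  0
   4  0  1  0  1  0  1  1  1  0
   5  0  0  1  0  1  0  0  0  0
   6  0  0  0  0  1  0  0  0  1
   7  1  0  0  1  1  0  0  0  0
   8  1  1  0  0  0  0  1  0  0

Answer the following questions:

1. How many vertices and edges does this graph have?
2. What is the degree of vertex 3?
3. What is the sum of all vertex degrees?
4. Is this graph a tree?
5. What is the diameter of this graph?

Count: 9 vertices, 13 edges.
Vertex 3 has neighbors [0, 4, 7], degree = 3.
Handshaking lemma: 2 * 13 = 26.
A tree on 9 vertices has 8 edges. This graph has 13 edges (5 extra). Not a tree.
Diameter (longest shortest path) = 3.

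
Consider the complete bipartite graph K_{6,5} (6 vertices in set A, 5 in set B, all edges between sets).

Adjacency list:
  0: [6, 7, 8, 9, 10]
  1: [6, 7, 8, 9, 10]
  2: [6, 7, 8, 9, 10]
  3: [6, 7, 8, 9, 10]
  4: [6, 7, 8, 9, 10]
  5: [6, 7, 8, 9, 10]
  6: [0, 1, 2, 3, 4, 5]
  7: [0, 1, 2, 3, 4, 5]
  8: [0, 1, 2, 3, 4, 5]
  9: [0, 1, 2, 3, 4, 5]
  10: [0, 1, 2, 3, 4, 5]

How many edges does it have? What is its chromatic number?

K_{6,5} has 6 * 5 = 30 edges.
Bipartite graphs have chromatic number 2 (color each partition differently).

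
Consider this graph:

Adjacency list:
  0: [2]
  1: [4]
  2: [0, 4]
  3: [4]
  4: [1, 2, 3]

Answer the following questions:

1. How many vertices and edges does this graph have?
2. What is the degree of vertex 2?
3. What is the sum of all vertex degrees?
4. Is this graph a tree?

Count: 5 vertices, 4 edges.
Vertex 2 has neighbors [0, 4], degree = 2.
Handshaking lemma: 2 * 4 = 8.
A graph is a tree iff it is connected and has exactly n-1 edges. This graph is connected (all 5 vertices in one component) and has 5-1 = 4 edges. It is a tree.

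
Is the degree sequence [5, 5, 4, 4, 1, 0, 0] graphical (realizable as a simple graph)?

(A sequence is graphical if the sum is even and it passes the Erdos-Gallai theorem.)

Sum of degrees = 19. Sum is odd, so the sequence is NOT graphical.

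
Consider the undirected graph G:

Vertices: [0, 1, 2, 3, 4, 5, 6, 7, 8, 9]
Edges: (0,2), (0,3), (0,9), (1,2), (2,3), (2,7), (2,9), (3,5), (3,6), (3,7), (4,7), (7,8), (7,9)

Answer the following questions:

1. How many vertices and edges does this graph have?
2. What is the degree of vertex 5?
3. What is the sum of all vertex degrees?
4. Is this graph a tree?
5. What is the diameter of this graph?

Count: 10 vertices, 13 edges.
Vertex 5 has neighbors [3], degree = 1.
Handshaking lemma: 2 * 13 = 26.
A tree on 10 vertices has 9 edges. This graph has 13 edges (4 extra). Not a tree.
Diameter (longest shortest path) = 3.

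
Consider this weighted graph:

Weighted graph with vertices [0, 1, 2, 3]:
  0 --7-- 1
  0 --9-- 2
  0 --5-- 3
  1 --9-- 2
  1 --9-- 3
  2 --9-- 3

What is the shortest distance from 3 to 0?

Using Dijkstra's algorithm from vertex 3:
Shortest path: 3 -> 0
Total weight: 5 = 5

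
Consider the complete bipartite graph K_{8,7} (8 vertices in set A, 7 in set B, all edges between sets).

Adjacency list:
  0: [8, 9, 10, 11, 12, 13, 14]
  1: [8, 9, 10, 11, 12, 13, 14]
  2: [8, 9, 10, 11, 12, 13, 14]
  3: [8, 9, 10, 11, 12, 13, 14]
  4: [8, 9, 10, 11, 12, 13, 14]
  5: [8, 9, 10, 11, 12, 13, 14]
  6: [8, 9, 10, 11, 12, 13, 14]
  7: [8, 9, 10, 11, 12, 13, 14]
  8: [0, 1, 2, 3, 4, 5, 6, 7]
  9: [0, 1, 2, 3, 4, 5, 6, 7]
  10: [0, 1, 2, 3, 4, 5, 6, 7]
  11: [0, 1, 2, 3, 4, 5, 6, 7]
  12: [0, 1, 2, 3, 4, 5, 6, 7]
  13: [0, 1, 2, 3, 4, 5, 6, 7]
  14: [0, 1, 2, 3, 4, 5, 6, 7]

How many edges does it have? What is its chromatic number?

K_{8,7} has 8 * 7 = 56 edges.
Bipartite graphs have chromatic number 2 (color each partition differently).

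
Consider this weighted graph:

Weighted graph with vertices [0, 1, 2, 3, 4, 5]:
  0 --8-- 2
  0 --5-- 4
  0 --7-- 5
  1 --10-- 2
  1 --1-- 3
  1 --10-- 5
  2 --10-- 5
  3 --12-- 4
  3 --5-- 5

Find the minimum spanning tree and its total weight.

Applying Kruskal's algorithm (sort edges by weight, add if no cycle):
  Add (1,3) w=1
  Add (0,4) w=5
  Add (3,5) w=5
  Add (0,5) w=7
  Add (0,2) w=8
  Skip (1,2) w=10 (creates cycle)
  Skip (1,5) w=10 (creates cycle)
  Skip (2,5) w=10 (creates cycle)
  Skip (3,4) w=12 (creates cycle)
MST weight = 26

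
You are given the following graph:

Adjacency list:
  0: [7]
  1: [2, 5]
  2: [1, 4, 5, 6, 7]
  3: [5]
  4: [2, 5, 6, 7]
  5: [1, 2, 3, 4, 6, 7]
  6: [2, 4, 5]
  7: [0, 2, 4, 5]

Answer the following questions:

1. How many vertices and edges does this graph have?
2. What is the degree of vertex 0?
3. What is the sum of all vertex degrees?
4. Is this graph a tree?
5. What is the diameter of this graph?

Count: 8 vertices, 13 edges.
Vertex 0 has neighbors [7], degree = 1.
Handshaking lemma: 2 * 13 = 26.
A tree on 8 vertices has 7 edges. This graph has 13 edges (6 extra). Not a tree.
Diameter (longest shortest path) = 3.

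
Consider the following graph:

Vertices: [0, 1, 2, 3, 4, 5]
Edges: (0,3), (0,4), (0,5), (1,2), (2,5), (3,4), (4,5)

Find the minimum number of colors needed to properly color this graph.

The graph has a maximum clique of size 3 (lower bound on chromatic number).
A valid 3-coloring: {0: 0, 1: 1, 2: 0, 3: 2, 4: 1, 5: 2}.
Chromatic number = 3.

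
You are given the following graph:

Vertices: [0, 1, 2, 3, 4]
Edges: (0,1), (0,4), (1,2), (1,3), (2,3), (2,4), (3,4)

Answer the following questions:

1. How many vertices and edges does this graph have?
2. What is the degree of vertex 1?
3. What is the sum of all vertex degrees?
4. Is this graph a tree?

Count: 5 vertices, 7 edges.
Vertex 1 has neighbors [0, 2, 3], degree = 3.
Handshaking lemma: 2 * 7 = 14.
A tree on 5 vertices has 4 edges. This graph has 7 edges (3 extra). Not a tree.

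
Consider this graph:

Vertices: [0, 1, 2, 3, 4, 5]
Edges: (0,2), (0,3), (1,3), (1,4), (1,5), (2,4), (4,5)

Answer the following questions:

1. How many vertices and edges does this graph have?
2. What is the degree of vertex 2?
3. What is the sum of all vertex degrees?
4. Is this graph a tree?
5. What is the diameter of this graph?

Count: 6 vertices, 7 edges.
Vertex 2 has neighbors [0, 4], degree = 2.
Handshaking lemma: 2 * 7 = 14.
A tree on 6 vertices has 5 edges. This graph has 7 edges (2 extra). Not a tree.
Diameter (longest shortest path) = 3.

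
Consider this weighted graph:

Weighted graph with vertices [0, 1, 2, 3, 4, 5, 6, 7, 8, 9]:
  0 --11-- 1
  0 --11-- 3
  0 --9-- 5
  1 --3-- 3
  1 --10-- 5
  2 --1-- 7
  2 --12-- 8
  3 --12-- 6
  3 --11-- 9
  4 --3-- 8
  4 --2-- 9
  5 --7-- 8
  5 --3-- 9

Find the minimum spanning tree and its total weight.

Applying Kruskal's algorithm (sort edges by weight, add if no cycle):
  Add (2,7) w=1
  Add (4,9) w=2
  Add (1,3) w=3
  Add (4,8) w=3
  Add (5,9) w=3
  Skip (5,8) w=7 (creates cycle)
  Add (0,5) w=9
  Add (1,5) w=10
  Skip (0,3) w=11 (creates cycle)
  Skip (0,1) w=11 (creates cycle)
  Skip (3,9) w=11 (creates cycle)
  Add (2,8) w=12
  Add (3,6) w=12
MST weight = 55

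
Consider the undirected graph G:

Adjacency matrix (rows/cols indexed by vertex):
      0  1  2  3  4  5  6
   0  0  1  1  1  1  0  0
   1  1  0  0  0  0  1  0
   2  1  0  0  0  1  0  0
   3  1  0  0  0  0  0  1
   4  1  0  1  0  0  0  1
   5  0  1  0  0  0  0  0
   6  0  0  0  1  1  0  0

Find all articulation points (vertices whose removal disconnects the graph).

An articulation point is a vertex whose removal disconnects the graph.
Articulation points: [0, 1]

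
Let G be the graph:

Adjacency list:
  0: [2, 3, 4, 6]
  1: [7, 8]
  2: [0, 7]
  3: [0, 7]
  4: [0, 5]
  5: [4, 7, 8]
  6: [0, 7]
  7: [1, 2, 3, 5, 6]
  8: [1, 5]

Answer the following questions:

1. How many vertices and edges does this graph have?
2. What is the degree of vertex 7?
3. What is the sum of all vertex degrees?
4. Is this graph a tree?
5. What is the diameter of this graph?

Count: 9 vertices, 12 edges.
Vertex 7 has neighbors [1, 2, 3, 5, 6], degree = 5.
Handshaking lemma: 2 * 12 = 24.
A tree on 9 vertices has 8 edges. This graph has 12 edges (4 extra). Not a tree.
Diameter (longest shortest path) = 3.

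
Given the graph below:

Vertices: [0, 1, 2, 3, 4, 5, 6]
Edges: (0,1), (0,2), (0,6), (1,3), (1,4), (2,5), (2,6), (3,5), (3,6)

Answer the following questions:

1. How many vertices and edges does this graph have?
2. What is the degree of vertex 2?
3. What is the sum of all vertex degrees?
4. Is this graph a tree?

Count: 7 vertices, 9 edges.
Vertex 2 has neighbors [0, 5, 6], degree = 3.
Handshaking lemma: 2 * 9 = 18.
A tree on 7 vertices has 6 edges. This graph has 9 edges (3 extra). Not a tree.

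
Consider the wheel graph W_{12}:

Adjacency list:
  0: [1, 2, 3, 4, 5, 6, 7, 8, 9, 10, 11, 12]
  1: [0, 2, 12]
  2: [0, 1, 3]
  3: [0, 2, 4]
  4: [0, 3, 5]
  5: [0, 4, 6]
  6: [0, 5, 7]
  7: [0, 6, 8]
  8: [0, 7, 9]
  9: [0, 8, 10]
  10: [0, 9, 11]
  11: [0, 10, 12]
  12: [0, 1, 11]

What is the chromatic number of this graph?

W_{12} = C_{12} plus a hub adjacent to every cycle vertex.
The outer cycle needs 2 colors (even cycle); the hub is adjacent to all of them so needs a fresh color.
Chromatic number = 2 + 1 = 3.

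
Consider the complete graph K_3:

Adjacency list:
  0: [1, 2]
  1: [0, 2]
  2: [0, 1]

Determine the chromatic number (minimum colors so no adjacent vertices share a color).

In K_3, every vertex is adjacent to every other vertex.
Each vertex needs a unique color.
Chromatic number = 3.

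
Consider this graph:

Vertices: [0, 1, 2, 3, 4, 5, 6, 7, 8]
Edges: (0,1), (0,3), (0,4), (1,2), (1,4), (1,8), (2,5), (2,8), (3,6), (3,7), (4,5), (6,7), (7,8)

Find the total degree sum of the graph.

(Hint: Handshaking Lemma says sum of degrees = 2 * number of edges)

Count edges: 13 edges.
By Handshaking Lemma: sum of degrees = 2 * 13 = 26.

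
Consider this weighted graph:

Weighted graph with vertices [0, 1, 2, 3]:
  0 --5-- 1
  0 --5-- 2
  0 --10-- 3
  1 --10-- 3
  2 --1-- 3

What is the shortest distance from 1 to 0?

Using Dijkstra's algorithm from vertex 1:
Shortest path: 1 -> 0
Total weight: 5 = 5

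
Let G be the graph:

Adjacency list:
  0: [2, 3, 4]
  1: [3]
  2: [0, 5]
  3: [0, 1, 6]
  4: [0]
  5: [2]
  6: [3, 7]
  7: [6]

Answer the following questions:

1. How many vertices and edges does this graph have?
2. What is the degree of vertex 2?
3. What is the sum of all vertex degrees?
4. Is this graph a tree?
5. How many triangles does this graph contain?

Count: 8 vertices, 7 edges.
Vertex 2 has neighbors [0, 5], degree = 2.
Handshaking lemma: 2 * 7 = 14.
A graph is a tree iff it is connected and has exactly n-1 edges. This graph is connected (all 8 vertices in one component) and has 8-1 = 7 edges. It is a tree.
Number of triangles = 0.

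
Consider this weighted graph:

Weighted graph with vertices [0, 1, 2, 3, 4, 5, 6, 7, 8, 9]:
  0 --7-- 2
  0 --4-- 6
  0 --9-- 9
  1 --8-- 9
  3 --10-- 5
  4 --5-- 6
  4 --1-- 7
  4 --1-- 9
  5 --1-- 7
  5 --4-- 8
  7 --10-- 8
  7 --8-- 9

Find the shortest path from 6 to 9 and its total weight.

Using Dijkstra's algorithm from vertex 6:
Shortest path: 6 -> 4 -> 9
Total weight: 5 + 1 = 6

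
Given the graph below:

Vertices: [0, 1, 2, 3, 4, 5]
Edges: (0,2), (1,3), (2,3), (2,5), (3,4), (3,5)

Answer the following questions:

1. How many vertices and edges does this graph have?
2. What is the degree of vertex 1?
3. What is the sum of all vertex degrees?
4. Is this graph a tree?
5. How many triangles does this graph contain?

Count: 6 vertices, 6 edges.
Vertex 1 has neighbors [3], degree = 1.
Handshaking lemma: 2 * 6 = 12.
A tree on 6 vertices has 5 edges. This graph has 6 edges (1 extra). Not a tree.
Number of triangles = 1.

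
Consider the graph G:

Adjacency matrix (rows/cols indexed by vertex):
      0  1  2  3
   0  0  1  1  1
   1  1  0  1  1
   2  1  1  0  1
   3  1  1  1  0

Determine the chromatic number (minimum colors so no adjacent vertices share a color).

The graph has a maximum clique of size 4 (lower bound on chromatic number).
A valid 4-coloring: {0: 0, 1: 1, 2: 2, 3: 3}.
Chromatic number = 4.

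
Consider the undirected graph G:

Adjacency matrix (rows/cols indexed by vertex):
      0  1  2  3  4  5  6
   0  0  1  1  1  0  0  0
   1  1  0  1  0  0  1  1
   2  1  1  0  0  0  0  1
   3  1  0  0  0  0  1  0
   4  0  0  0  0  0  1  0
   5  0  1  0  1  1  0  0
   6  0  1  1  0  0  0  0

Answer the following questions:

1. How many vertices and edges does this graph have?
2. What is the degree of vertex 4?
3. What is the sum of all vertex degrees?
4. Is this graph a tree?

Count: 7 vertices, 9 edges.
Vertex 4 has neighbors [5], degree = 1.
Handshaking lemma: 2 * 9 = 18.
A tree on 7 vertices has 6 edges. This graph has 9 edges (3 extra). Not a tree.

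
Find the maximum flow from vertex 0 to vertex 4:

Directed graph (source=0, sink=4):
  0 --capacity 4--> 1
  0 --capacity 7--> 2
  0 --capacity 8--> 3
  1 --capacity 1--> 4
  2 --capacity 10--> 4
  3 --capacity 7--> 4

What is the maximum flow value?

Computing max flow:
  Flow on (0->1): 1/4
  Flow on (0->2): 7/7
  Flow on (0->3): 7/8
  Flow on (1->4): 1/1
  Flow on (2->4): 7/10
  Flow on (3->4): 7/7
Maximum flow = 15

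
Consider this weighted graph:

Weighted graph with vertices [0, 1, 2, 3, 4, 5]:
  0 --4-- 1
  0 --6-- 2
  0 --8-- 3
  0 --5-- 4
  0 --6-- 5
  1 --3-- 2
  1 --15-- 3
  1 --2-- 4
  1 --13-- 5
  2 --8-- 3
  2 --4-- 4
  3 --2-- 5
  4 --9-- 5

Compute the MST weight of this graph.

Applying Kruskal's algorithm (sort edges by weight, add if no cycle):
  Add (1,4) w=2
  Add (3,5) w=2
  Add (1,2) w=3
  Add (0,1) w=4
  Skip (2,4) w=4 (creates cycle)
  Skip (0,4) w=5 (creates cycle)
  Skip (0,2) w=6 (creates cycle)
  Add (0,5) w=6
  Skip (0,3) w=8 (creates cycle)
  Skip (2,3) w=8 (creates cycle)
  Skip (4,5) w=9 (creates cycle)
  Skip (1,5) w=13 (creates cycle)
  Skip (1,3) w=15 (creates cycle)
MST weight = 17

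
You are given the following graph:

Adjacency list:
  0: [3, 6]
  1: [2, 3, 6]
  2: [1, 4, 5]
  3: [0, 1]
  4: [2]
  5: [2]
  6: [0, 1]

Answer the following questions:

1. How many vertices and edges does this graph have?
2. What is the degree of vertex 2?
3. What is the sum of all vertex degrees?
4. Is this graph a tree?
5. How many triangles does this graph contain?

Count: 7 vertices, 7 edges.
Vertex 2 has neighbors [1, 4, 5], degree = 3.
Handshaking lemma: 2 * 7 = 14.
A tree on 7 vertices has 6 edges. This graph has 7 edges (1 extra). Not a tree.
Number of triangles = 0.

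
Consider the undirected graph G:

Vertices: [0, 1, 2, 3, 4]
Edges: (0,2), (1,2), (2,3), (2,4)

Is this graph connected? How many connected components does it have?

Checking connectivity: the graph has 1 connected component(s).
All vertices are reachable from each other. The graph IS connected.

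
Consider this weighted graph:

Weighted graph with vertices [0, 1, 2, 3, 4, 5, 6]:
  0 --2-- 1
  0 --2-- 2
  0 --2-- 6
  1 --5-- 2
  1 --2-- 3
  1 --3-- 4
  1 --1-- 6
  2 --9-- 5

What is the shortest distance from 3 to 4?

Using Dijkstra's algorithm from vertex 3:
Shortest path: 3 -> 1 -> 4
Total weight: 2 + 3 = 5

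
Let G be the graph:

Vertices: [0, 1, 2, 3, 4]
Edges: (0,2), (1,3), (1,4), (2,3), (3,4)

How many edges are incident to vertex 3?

Vertex 3 has neighbors [1, 2, 4], so deg(3) = 3.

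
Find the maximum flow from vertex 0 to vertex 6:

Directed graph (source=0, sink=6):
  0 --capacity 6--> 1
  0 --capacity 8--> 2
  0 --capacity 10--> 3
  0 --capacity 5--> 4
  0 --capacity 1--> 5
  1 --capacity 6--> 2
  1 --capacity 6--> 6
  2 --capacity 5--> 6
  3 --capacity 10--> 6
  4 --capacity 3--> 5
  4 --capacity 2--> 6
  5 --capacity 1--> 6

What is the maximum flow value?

Computing max flow:
  Flow on (0->1): 6/6
  Flow on (0->2): 5/8
  Flow on (0->3): 10/10
  Flow on (0->4): 3/5
  Flow on (1->6): 6/6
  Flow on (2->6): 5/5
  Flow on (3->6): 10/10
  Flow on (4->5): 1/3
  Flow on (4->6): 2/2
  Flow on (5->6): 1/1
Maximum flow = 24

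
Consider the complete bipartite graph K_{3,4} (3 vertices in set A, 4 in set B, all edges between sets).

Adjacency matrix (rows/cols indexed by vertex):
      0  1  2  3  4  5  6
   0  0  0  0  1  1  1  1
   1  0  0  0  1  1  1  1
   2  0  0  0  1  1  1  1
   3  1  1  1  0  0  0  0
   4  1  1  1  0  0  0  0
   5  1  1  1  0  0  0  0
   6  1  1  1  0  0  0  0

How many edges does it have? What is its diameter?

K_{3,4} has 3 * 4 = 12 edges.
Any vertex reaches any opposite-side vertex in 1 step; same-side vertices reach in 2 steps via any opposite-side vertex.
Diameter = 2.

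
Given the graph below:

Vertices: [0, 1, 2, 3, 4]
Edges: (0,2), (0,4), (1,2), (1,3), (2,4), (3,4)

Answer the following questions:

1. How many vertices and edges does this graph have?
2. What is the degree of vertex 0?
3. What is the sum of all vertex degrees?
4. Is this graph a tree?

Count: 5 vertices, 6 edges.
Vertex 0 has neighbors [2, 4], degree = 2.
Handshaking lemma: 2 * 6 = 12.
A tree on 5 vertices has 4 edges. This graph has 6 edges (2 extra). Not a tree.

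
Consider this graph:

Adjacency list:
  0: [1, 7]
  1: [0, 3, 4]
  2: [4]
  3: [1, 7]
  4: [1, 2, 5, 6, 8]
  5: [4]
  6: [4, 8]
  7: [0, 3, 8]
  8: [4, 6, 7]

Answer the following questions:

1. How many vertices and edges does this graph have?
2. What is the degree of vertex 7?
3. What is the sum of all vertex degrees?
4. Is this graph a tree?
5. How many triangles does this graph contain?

Count: 9 vertices, 11 edges.
Vertex 7 has neighbors [0, 3, 8], degree = 3.
Handshaking lemma: 2 * 11 = 22.
A tree on 9 vertices has 8 edges. This graph has 11 edges (3 extra). Not a tree.
Number of triangles = 1.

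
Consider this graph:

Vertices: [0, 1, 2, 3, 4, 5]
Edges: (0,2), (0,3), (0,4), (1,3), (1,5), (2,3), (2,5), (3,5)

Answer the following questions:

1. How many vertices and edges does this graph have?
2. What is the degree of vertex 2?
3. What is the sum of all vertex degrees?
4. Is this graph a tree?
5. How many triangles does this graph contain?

Count: 6 vertices, 8 edges.
Vertex 2 has neighbors [0, 3, 5], degree = 3.
Handshaking lemma: 2 * 8 = 16.
A tree on 6 vertices has 5 edges. This graph has 8 edges (3 extra). Not a tree.
Number of triangles = 3.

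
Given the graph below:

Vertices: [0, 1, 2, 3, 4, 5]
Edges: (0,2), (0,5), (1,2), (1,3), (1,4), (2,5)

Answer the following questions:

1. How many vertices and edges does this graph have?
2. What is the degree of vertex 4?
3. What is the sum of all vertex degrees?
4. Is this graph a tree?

Count: 6 vertices, 6 edges.
Vertex 4 has neighbors [1], degree = 1.
Handshaking lemma: 2 * 6 = 12.
A tree on 6 vertices has 5 edges. This graph has 6 edges (1 extra). Not a tree.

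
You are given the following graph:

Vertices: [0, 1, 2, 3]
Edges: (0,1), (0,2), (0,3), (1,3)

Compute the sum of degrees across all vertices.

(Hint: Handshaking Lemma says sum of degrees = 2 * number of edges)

Count edges: 4 edges.
By Handshaking Lemma: sum of degrees = 2 * 4 = 8.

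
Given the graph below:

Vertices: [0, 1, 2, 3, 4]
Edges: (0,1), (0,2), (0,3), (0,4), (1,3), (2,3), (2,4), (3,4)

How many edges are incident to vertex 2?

Vertex 2 has neighbors [0, 3, 4], so deg(2) = 3.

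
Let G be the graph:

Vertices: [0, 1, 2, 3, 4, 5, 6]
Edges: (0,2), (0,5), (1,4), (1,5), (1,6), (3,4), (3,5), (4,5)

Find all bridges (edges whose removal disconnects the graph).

A bridge is an edge whose removal increases the number of connected components.
Bridges found: (0,2), (0,5), (1,6)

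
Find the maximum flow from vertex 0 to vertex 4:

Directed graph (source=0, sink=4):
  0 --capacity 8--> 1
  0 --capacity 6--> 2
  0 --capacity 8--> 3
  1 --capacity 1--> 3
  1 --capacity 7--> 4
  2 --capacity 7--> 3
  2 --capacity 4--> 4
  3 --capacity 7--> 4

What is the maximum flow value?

Computing max flow:
  Flow on (0->1): 7/8
  Flow on (0->2): 4/6
  Flow on (0->3): 7/8
  Flow on (1->4): 7/7
  Flow on (2->4): 4/4
  Flow on (3->4): 7/7
Maximum flow = 18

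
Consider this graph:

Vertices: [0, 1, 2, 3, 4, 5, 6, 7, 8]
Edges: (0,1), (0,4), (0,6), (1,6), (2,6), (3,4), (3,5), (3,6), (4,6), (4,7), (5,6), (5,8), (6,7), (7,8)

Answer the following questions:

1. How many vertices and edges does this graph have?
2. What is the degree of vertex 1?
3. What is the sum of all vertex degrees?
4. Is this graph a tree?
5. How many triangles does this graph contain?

Count: 9 vertices, 14 edges.
Vertex 1 has neighbors [0, 6], degree = 2.
Handshaking lemma: 2 * 14 = 28.
A tree on 9 vertices has 8 edges. This graph has 14 edges (6 extra). Not a tree.
Number of triangles = 5.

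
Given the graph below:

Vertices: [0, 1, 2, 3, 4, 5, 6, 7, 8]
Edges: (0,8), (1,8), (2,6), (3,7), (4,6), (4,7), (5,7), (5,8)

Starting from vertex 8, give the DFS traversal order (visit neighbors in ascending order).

DFS from vertex 8 (neighbors processed in ascending order):
Visit order: 8, 0, 1, 5, 7, 3, 4, 6, 2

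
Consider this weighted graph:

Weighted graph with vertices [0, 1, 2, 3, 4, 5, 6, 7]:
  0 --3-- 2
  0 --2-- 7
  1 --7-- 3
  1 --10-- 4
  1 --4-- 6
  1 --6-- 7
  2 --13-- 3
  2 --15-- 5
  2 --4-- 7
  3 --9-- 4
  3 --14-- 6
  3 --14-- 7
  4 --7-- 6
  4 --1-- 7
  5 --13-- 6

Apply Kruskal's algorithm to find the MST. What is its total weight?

Applying Kruskal's algorithm (sort edges by weight, add if no cycle):
  Add (4,7) w=1
  Add (0,7) w=2
  Add (0,2) w=3
  Add (1,6) w=4
  Skip (2,7) w=4 (creates cycle)
  Add (1,7) w=6
  Add (1,3) w=7
  Skip (4,6) w=7 (creates cycle)
  Skip (3,4) w=9 (creates cycle)
  Skip (1,4) w=10 (creates cycle)
  Skip (2,3) w=13 (creates cycle)
  Add (5,6) w=13
  Skip (3,6) w=14 (creates cycle)
  Skip (3,7) w=14 (creates cycle)
  Skip (2,5) w=15 (creates cycle)
MST weight = 36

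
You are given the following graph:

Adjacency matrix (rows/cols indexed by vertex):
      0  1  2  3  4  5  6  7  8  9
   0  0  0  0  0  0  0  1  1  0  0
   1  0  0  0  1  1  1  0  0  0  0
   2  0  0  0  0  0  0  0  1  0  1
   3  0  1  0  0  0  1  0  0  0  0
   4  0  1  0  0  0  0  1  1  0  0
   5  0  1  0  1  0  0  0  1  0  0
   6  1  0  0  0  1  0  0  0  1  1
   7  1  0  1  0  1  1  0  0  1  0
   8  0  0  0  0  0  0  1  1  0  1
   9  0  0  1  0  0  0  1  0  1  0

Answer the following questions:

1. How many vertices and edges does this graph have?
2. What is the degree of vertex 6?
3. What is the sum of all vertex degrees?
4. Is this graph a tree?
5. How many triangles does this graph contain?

Count: 10 vertices, 15 edges.
Vertex 6 has neighbors [0, 4, 8, 9], degree = 4.
Handshaking lemma: 2 * 15 = 30.
A tree on 10 vertices has 9 edges. This graph has 15 edges (6 extra). Not a tree.
Number of triangles = 2.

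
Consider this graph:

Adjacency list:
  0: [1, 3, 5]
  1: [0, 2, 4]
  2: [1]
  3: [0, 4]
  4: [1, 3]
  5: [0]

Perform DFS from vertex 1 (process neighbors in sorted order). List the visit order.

DFS from vertex 1 (neighbors processed in ascending order):
Visit order: 1, 0, 3, 4, 5, 2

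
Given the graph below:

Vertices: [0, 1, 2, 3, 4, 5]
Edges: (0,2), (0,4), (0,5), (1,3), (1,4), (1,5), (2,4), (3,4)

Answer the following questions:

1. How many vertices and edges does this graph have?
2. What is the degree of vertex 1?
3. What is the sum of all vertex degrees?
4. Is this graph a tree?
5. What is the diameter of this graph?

Count: 6 vertices, 8 edges.
Vertex 1 has neighbors [3, 4, 5], degree = 3.
Handshaking lemma: 2 * 8 = 16.
A tree on 6 vertices has 5 edges. This graph has 8 edges (3 extra). Not a tree.
Diameter (longest shortest path) = 2.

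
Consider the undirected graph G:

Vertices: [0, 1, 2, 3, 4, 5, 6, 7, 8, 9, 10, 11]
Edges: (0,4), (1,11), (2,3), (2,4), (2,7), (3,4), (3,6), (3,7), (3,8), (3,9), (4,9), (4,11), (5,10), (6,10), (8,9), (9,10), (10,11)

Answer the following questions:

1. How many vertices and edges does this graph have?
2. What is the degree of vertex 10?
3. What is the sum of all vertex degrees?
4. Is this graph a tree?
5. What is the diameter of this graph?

Count: 12 vertices, 17 edges.
Vertex 10 has neighbors [5, 6, 9, 11], degree = 4.
Handshaking lemma: 2 * 17 = 34.
A tree on 12 vertices has 11 edges. This graph has 17 edges (6 extra). Not a tree.
Diameter (longest shortest path) = 4.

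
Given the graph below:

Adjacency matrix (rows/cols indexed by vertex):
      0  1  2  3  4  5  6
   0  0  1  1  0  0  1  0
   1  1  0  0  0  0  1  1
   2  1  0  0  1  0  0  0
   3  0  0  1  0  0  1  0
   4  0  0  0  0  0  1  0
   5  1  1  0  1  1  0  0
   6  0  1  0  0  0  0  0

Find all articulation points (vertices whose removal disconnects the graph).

An articulation point is a vertex whose removal disconnects the graph.
Articulation points: [1, 5]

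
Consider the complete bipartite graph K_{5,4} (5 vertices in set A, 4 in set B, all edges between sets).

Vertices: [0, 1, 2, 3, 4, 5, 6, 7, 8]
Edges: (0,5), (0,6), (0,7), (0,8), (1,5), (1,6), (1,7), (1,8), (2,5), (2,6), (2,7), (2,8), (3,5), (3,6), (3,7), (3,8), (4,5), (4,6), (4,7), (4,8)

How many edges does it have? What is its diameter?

K_{5,4} has 5 * 4 = 20 edges.
Any vertex reaches any opposite-side vertex in 1 step; same-side vertices reach in 2 steps via any opposite-side vertex.
Diameter = 2.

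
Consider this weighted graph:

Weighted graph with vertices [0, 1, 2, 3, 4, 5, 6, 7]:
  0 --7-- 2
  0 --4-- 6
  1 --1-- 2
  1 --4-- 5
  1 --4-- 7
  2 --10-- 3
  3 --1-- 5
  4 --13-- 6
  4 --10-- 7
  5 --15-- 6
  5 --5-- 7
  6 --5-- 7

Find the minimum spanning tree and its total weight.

Applying Kruskal's algorithm (sort edges by weight, add if no cycle):
  Add (1,2) w=1
  Add (3,5) w=1
  Add (0,6) w=4
  Add (1,7) w=4
  Add (1,5) w=4
  Skip (5,7) w=5 (creates cycle)
  Add (6,7) w=5
  Skip (0,2) w=7 (creates cycle)
  Skip (2,3) w=10 (creates cycle)
  Add (4,7) w=10
  Skip (4,6) w=13 (creates cycle)
  Skip (5,6) w=15 (creates cycle)
MST weight = 29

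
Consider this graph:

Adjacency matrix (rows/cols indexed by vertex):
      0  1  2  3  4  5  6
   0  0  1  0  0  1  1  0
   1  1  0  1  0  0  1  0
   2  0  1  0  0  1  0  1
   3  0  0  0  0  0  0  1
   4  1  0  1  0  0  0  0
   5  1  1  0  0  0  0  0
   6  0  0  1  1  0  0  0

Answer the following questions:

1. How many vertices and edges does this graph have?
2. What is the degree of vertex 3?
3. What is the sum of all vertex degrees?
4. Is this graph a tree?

Count: 7 vertices, 8 edges.
Vertex 3 has neighbors [6], degree = 1.
Handshaking lemma: 2 * 8 = 16.
A tree on 7 vertices has 6 edges. This graph has 8 edges (2 extra). Not a tree.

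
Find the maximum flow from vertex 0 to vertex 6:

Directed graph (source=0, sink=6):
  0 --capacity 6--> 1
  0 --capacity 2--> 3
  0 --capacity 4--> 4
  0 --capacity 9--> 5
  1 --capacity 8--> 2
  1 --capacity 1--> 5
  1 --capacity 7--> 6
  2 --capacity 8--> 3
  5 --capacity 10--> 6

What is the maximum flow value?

Computing max flow:
  Flow on (0->1): 6/6
  Flow on (0->5): 9/9
  Flow on (1->6): 6/7
  Flow on (5->6): 9/10
Maximum flow = 15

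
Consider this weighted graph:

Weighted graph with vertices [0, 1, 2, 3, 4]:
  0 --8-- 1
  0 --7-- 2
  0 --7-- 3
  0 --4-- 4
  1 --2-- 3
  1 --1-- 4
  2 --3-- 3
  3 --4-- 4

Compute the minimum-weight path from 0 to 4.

Using Dijkstra's algorithm from vertex 0:
Shortest path: 0 -> 4
Total weight: 4 = 4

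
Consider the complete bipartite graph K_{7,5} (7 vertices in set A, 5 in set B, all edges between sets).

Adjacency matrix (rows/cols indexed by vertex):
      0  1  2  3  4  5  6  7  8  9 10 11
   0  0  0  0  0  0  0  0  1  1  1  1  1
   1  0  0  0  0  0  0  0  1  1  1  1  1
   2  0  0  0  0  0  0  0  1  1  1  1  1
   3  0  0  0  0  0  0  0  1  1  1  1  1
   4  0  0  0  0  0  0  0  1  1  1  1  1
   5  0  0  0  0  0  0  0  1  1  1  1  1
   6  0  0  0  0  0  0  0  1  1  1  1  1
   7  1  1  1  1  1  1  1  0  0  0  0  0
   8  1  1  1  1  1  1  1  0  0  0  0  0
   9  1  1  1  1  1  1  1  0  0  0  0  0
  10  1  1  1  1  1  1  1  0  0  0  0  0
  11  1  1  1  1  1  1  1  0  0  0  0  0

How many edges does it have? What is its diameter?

K_{7,5} has 7 * 5 = 35 edges.
Any vertex reaches any opposite-side vertex in 1 step; same-side vertices reach in 2 steps via any opposite-side vertex.
Diameter = 2.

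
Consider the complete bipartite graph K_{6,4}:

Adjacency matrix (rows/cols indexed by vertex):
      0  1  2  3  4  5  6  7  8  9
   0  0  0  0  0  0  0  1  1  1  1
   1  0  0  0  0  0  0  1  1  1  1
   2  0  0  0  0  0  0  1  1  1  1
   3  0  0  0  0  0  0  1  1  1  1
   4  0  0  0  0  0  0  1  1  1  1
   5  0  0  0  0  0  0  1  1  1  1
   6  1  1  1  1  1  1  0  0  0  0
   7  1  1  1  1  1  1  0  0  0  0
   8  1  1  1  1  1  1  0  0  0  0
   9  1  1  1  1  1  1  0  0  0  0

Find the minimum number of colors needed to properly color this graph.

K_{6,4} is bipartite: vertices split into two independent sets of size 6 and 4.
Color one set 0, the other 1. No adjacent vertices share a color.
Chromatic number = 2.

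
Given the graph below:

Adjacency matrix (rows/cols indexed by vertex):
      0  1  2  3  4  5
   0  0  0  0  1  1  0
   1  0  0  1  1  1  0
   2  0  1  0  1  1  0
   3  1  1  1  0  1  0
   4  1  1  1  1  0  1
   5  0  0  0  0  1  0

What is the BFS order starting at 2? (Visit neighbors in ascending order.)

BFS from vertex 2 (neighbors processed in ascending order):
Visit order: 2, 1, 3, 4, 0, 5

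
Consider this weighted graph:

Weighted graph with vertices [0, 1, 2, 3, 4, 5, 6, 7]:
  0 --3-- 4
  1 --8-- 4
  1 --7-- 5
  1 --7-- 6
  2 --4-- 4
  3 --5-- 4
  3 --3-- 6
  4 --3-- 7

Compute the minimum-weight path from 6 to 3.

Using Dijkstra's algorithm from vertex 6:
Shortest path: 6 -> 3
Total weight: 3 = 3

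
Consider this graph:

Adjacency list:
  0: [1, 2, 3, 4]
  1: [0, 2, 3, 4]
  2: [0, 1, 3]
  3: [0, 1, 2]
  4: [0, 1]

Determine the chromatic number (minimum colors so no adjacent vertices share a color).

The graph has a maximum clique of size 4 (lower bound on chromatic number).
A valid 4-coloring: {0: 0, 1: 1, 2: 2, 3: 3, 4: 2}.
Chromatic number = 4.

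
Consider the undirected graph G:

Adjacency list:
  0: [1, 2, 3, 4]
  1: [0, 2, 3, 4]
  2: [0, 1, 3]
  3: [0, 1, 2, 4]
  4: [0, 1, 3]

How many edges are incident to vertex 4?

Vertex 4 has neighbors [0, 1, 3], so deg(4) = 3.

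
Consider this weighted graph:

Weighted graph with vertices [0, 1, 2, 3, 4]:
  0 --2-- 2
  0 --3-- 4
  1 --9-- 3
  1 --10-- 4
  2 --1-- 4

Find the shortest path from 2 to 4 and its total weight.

Using Dijkstra's algorithm from vertex 2:
Shortest path: 2 -> 4
Total weight: 1 = 1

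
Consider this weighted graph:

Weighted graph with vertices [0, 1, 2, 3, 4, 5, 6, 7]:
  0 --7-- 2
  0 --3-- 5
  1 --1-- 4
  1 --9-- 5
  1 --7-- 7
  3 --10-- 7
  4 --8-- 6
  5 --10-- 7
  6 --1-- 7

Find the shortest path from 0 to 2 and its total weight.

Using Dijkstra's algorithm from vertex 0:
Shortest path: 0 -> 2
Total weight: 7 = 7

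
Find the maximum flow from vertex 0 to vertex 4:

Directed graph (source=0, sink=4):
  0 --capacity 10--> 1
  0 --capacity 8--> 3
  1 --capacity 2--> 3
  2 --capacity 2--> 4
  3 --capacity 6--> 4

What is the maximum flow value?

Computing max flow:
  Flow on (0->1): 2/10
  Flow on (0->3): 4/8
  Flow on (1->3): 2/2
  Flow on (3->4): 6/6
Maximum flow = 6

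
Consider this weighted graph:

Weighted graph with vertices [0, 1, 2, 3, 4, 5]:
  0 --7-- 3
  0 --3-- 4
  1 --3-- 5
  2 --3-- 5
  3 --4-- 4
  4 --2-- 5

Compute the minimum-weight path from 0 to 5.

Using Dijkstra's algorithm from vertex 0:
Shortest path: 0 -> 4 -> 5
Total weight: 3 + 2 = 5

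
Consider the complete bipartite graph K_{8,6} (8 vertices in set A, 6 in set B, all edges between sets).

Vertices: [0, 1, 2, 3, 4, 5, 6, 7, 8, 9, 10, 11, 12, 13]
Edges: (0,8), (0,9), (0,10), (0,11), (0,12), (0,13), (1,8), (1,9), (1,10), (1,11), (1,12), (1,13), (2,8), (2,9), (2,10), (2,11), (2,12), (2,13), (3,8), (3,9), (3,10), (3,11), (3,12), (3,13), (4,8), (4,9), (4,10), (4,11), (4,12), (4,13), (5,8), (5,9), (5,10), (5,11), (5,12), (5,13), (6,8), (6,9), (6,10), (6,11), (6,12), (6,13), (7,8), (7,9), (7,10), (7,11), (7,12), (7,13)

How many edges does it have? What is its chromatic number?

K_{8,6} has 8 * 6 = 48 edges.
Bipartite graphs have chromatic number 2 (color each partition differently).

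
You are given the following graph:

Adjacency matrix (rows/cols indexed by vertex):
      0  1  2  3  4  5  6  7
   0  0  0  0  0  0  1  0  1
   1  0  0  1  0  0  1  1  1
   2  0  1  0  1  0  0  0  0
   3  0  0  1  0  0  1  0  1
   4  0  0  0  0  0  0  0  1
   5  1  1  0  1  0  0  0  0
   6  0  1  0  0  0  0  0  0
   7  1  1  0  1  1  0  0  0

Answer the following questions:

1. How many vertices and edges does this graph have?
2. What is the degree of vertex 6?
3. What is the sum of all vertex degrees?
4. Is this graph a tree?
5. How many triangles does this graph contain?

Count: 8 vertices, 10 edges.
Vertex 6 has neighbors [1], degree = 1.
Handshaking lemma: 2 * 10 = 20.
A tree on 8 vertices has 7 edges. This graph has 10 edges (3 extra). Not a tree.
Number of triangles = 0.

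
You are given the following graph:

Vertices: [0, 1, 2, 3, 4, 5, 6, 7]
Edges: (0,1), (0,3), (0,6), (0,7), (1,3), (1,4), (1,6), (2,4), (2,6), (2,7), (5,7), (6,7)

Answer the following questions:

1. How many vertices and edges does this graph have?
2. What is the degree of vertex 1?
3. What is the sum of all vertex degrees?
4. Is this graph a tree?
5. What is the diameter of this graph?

Count: 8 vertices, 12 edges.
Vertex 1 has neighbors [0, 3, 4, 6], degree = 4.
Handshaking lemma: 2 * 12 = 24.
A tree on 8 vertices has 7 edges. This graph has 12 edges (5 extra). Not a tree.
Diameter (longest shortest path) = 3.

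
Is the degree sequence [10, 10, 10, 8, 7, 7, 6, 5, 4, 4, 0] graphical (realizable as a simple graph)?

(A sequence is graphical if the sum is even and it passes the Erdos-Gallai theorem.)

Sum of degrees = 71. Sum is odd, so the sequence is NOT graphical.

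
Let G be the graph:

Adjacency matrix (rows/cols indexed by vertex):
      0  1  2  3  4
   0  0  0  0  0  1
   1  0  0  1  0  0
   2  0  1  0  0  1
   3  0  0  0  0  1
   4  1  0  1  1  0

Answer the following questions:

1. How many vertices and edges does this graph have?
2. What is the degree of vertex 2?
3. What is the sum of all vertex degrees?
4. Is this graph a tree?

Count: 5 vertices, 4 edges.
Vertex 2 has neighbors [1, 4], degree = 2.
Handshaking lemma: 2 * 4 = 8.
A graph is a tree iff it is connected and has exactly n-1 edges. This graph is connected (all 5 vertices in one component) and has 5-1 = 4 edges. It is a tree.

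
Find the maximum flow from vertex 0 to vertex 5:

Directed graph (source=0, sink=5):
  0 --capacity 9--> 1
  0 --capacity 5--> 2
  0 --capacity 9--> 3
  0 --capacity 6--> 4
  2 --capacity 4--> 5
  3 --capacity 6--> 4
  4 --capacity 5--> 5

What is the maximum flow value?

Computing max flow:
  Flow on (0->2): 4/5
  Flow on (0->3): 5/9
  Flow on (2->5): 4/4
  Flow on (3->4): 5/6
  Flow on (4->5): 5/5
Maximum flow = 9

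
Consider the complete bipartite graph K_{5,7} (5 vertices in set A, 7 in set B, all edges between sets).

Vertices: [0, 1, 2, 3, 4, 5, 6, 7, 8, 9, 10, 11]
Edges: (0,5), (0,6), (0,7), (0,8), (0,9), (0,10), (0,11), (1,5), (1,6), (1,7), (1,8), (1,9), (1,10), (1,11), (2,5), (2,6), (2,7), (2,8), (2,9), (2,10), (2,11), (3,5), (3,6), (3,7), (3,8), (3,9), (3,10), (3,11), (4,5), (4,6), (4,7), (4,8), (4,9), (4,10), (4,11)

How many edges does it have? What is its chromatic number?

K_{5,7} has 5 * 7 = 35 edges.
Bipartite graphs have chromatic number 2 (color each partition differently).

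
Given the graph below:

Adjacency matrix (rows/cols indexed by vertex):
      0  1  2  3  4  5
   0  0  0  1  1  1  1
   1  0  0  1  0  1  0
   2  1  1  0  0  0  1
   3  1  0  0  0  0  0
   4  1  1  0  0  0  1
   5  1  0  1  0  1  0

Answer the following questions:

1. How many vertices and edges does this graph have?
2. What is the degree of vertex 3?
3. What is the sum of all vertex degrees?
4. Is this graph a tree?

Count: 6 vertices, 8 edges.
Vertex 3 has neighbors [0], degree = 1.
Handshaking lemma: 2 * 8 = 16.
A tree on 6 vertices has 5 edges. This graph has 8 edges (3 extra). Not a tree.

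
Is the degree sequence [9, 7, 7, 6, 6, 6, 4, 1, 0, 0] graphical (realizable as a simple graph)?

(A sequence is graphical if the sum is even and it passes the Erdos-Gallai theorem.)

Sum of degrees = 46. Sum is even but fails Erdos-Gallai. The sequence is NOT graphical.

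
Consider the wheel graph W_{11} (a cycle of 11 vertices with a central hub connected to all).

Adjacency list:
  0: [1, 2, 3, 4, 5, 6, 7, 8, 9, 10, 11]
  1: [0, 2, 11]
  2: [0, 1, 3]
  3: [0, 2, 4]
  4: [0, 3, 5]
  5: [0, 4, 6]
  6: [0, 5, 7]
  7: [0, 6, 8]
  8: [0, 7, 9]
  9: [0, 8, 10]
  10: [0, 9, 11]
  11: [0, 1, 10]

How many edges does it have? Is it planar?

Wheel graph W_{11}: 11 cycle edges + 11 spoke edges = 22 edges.
Total vertices: 12.
The graph is planar.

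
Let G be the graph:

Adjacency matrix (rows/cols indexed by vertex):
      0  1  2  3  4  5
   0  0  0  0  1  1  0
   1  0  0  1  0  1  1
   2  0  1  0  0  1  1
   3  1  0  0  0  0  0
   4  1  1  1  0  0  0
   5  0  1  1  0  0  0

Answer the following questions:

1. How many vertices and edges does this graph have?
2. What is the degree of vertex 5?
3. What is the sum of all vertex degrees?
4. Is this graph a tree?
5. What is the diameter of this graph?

Count: 6 vertices, 7 edges.
Vertex 5 has neighbors [1, 2], degree = 2.
Handshaking lemma: 2 * 7 = 14.
A tree on 6 vertices has 5 edges. This graph has 7 edges (2 extra). Not a tree.
Diameter (longest shortest path) = 4.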